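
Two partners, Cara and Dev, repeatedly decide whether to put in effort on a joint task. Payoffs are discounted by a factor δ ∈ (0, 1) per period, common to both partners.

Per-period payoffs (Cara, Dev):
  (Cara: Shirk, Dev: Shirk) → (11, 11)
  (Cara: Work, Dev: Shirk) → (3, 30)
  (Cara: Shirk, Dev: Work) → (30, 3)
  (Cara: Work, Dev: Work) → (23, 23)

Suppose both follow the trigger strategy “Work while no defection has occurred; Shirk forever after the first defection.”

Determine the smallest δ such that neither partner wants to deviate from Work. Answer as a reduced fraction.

7/19

Cooperation forever yields 23 each period: 23/(1−δ).
Deviating yields 30 once, then 11 forever: 30 + 11δ/(1−δ).
No profitable deviation requires 23/(1−δ) ≥ 30 + 11δ/(1−δ).
Multiplying by (1−δ): 23 ≥ 30(1−δ) + 11δ = 30 − 19δ.
So 19δ ≥ 7, i.e. δ ≥ 7/19.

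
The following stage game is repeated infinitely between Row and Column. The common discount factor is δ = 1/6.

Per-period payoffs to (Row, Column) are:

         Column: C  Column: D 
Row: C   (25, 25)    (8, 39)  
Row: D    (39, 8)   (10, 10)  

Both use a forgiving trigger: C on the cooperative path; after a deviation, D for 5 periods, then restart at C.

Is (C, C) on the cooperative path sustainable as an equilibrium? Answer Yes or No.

No

A one-shot deviation gives 39 now, then 10 for 5 periods, then back to 25.
Gain from deviating: (39−25) today; loss: (25−10) in each of the next 5 periods.
No-deviation condition: (25−10)(δ+…+δ^5) ≥ 39−25, i.e. δ+…+δ^5 ≥ 14/15.
At δ = 1/6: δ+…+δ^5 = 0.2000 < 0.9333.
So cooperation is not sustainable.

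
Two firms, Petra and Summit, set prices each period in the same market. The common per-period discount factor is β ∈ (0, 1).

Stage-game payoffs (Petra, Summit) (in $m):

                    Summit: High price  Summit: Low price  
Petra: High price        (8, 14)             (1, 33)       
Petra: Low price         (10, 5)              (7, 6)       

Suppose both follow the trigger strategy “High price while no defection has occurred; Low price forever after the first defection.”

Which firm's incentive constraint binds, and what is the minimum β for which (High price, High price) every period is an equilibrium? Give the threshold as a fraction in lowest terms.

Summit; β ≥ 19/27

For Petra: deviation gain 10−8 = 2, per-period punishment loss 8−7 = 1. IC gives β ≥ 2/3.
For Summit: gain 19, loss 8 per period, so β ≥ 19/27.
The tighter constraint is Summit's, so cooperation needs β ≥ 19/27.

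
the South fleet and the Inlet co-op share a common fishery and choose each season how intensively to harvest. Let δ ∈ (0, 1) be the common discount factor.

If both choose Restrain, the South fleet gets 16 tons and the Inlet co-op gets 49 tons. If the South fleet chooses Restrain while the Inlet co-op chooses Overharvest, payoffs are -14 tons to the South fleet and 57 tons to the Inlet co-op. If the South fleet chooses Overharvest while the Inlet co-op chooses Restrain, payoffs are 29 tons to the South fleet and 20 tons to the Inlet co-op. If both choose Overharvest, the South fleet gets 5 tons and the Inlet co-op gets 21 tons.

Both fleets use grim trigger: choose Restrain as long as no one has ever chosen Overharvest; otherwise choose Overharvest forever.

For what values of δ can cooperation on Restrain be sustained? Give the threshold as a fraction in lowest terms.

the South fleet's threshold: (29−16)/(29−5) = 13/24.
the Inlet co-op's threshold: (57−49)/(57−21) = 2/9.
13/24 > 2/9, so the South fleet binds and δ* = 13/24.

13/24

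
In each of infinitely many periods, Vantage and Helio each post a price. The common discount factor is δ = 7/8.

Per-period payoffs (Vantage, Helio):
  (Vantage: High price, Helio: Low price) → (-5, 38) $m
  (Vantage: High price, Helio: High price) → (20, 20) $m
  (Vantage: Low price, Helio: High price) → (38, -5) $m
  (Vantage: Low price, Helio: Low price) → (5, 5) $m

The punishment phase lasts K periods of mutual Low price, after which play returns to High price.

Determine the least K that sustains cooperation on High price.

No profitable deviation requires (20−5)(δ+…+δ^K) ≥ 38−20, i.e. δ+…+δ^K ≥ 6/5 ≈ 1.2000.
With δ = 7/8, the partial sums are K=1: 0.8750, K=2: 1.6406.
K = 2 is the first length at which the sum reaches 1.2000.

2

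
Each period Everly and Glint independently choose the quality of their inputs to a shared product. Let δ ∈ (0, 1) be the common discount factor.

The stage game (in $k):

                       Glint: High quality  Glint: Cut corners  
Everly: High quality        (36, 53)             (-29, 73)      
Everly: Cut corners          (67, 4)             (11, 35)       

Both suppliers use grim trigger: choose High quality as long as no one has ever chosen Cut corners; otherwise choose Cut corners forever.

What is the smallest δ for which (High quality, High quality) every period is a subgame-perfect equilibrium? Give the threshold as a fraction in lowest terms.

Everly's threshold: (67−36)/(67−11) = 31/56.
Glint's threshold: (73−53)/(73−35) = 10/19.
31/56 > 10/19, so Everly binds and δ* = 31/56.

31/56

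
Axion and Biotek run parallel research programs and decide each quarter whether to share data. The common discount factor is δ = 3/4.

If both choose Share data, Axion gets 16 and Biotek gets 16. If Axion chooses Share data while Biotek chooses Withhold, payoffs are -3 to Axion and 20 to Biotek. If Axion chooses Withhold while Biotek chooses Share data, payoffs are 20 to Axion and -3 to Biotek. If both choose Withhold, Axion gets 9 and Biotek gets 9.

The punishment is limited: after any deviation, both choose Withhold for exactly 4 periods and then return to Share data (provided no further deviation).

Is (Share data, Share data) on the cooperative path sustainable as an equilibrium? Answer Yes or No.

Yes

Comparing payoff streams over the 5 periods until play realigns: cooperate → 16(1+δ+…+δ^4); deviate → 20 + 9(δ+…+δ^4).
Cooperation is sustained iff (16−9)(δ+…+δ^4) ≥ 20−16.
δ+…+δ^4 = 3/4·(1−(3/4)^4)/(1−3/4) = 2.0508, and (20−16)/(16−9) = 0.5714.
2.0508 ≥ 0.5714, so cooperation is sustainable.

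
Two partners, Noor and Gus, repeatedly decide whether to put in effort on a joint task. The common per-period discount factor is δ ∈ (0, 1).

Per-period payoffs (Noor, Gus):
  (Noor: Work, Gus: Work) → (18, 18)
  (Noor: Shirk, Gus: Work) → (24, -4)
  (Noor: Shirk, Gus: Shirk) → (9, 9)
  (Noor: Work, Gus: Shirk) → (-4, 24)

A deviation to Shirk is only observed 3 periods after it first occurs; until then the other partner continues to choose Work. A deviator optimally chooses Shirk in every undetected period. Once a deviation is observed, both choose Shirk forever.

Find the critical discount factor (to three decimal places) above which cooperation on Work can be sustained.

Deviating for the 3 undetected periods gains 24−18 = 6 per period over cooperation, then loses 18−9 = 9 per period forever once punishment starts.
Gain: 6(1 + δ + … + δ^2); loss: 9·δ^3/(1−δ).
No profitable deviation ⇔ 6(1−δ^3) ≤ 9·δ^3, i.e. δ^3 ≥ 6/(6+9) = 2/5.
Hence δ ≥ (2/5)^(1/3) ≈ 0.737.

0.737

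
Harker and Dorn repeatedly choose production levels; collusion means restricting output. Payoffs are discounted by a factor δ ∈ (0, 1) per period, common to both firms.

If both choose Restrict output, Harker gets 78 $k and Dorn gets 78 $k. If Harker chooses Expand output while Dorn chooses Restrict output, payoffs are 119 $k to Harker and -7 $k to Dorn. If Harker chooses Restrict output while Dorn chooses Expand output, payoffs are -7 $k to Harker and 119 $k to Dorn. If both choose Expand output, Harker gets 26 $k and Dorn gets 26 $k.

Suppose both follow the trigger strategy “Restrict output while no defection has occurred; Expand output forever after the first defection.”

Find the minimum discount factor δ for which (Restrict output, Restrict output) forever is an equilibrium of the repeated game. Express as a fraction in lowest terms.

One-period gain from deviating is 119 − 78 = 41. The loss is 78 − 26 = 52 in every subsequent period, with present value 52·δ/(1−δ).
Deviation is unprofitable when 52·δ/(1−δ) ≥ 41, i.e. δ/(1−δ) ≥ 41/52.
Equivalently δ ≥ 41/(41+52) = 41/93.

41/93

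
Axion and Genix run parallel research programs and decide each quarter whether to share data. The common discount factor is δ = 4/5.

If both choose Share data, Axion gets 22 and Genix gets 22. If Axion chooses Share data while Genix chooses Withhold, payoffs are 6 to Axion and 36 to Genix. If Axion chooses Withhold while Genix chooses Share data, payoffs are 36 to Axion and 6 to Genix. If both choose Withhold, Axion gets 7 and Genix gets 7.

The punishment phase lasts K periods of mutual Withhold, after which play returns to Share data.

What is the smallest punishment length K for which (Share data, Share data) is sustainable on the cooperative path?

Need Σ_{k=1}^{K} δ^k ≥ (36−22)/(22−7) = 0.9333 at δ = 4/5.
At K = 1 the sum is 0.8000 < 0.9333; at K = 2 it is 1.4400 ≥ 0.9333.
So the minimum punishment length is K = 2.

2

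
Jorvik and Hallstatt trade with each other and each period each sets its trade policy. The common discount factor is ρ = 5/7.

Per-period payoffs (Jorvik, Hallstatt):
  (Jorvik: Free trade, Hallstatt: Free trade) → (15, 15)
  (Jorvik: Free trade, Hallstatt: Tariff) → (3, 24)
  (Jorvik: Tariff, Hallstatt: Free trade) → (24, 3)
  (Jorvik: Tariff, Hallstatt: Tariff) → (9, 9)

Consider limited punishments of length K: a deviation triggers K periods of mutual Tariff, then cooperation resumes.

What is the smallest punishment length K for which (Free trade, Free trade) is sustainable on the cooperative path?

IC: ρ(1−ρ^K)/(1−ρ) ≥ (24−15)/(15−9) = 3/2.
With ρ = 5/7: need 1 − ρ^K ≥ 3/2·(1−5/7)/(5/7), i.e. ρ^K ≤ 0.4000.
Since (5/7)^2 = 0.5102 and (5/7)^3 = 0.3644, the smallest such K is 3.

3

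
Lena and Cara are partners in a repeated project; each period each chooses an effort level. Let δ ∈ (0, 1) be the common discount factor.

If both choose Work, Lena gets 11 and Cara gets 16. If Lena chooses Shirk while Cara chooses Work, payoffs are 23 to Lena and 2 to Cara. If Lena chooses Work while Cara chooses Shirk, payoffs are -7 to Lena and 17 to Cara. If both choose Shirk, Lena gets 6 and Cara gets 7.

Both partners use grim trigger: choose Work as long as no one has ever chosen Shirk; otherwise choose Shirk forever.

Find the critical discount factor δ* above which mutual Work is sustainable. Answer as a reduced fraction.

12/17

Lena's threshold: (23−11)/(23−6) = 12/17.
Cara's threshold: (17−16)/(17−7) = 1/10.
12/17 > 1/10, so Lena binds and δ* = 12/17.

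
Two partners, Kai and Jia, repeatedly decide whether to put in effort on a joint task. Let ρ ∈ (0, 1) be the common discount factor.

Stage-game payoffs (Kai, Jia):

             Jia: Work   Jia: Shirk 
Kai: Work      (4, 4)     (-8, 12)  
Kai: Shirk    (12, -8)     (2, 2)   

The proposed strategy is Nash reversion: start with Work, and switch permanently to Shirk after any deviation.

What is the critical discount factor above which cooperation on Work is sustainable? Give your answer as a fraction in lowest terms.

4/5

One-period gain from deviating is 12 − 4 = 8. The loss is 4 − 2 = 2 in every subsequent period, with present value 2·ρ/(1−ρ).
Deviation is unprofitable when 2·ρ/(1−ρ) ≥ 8, i.e. ρ/(1−ρ) ≥ 4.
Equivalently ρ ≥ 8/(8+2) = 4/5.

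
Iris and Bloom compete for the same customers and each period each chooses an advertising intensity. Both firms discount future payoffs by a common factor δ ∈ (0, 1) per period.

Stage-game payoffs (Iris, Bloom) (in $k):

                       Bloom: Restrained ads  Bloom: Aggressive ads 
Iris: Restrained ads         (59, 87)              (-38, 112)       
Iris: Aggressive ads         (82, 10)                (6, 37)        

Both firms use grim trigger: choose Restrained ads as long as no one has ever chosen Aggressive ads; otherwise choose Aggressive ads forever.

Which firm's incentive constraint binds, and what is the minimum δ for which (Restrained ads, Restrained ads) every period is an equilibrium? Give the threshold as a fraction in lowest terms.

For Iris: deviation gain 82−59 = 23, per-period punishment loss 59−6 = 53. IC gives δ ≥ 23/76.
For Bloom: gain 25, loss 50 per period, so δ ≥ 25/75 = 1/3.
The tighter constraint is Bloom's, so cooperation needs δ ≥ 1/3.

Bloom; δ ≥ 1/3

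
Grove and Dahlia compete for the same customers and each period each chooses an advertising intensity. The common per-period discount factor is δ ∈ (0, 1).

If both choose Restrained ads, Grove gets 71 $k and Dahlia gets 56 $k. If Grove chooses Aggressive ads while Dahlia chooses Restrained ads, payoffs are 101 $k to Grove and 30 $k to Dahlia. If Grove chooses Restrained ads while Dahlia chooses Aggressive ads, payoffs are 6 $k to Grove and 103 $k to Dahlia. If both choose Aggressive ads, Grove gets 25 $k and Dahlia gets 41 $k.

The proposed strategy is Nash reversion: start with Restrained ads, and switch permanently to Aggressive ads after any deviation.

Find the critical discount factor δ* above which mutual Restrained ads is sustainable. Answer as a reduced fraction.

Grove's threshold: (101−71)/(101−25) = 15/38.
Dahlia's threshold: (103−56)/(103−41) = 47/62.
15/38 < 47/62, so Dahlia binds and δ* = 47/62.

47/62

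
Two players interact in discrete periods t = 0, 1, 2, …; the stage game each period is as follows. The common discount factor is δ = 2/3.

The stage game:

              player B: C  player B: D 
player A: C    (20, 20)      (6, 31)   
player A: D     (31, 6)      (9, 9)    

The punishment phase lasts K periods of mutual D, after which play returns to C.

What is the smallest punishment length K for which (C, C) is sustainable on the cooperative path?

Need Σ_{k=1}^{K} δ^k ≥ (31−20)/(20−9) = 1.0000 at δ = 2/3.
At K = 1 the sum is 0.6667 < 1.0000; at K = 2 it is 1.1111 ≥ 1.0000.
So the minimum punishment length is K = 2.

2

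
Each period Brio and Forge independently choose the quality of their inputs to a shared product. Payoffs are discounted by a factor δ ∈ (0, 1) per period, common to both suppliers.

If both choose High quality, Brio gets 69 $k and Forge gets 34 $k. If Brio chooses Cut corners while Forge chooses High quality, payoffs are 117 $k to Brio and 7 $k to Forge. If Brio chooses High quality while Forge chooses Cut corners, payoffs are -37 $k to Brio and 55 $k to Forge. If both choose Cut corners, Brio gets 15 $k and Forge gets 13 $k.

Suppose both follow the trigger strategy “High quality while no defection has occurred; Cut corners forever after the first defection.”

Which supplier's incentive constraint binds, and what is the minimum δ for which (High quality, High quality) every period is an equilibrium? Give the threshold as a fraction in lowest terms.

Forge; δ ≥ 1/2

For Brio: deviation gain 117−69 = 48, per-period punishment loss 69−15 = 54. IC gives δ ≥ 48/102 = 8/17.
For Forge: gain 21, loss 21 per period, so δ ≥ 21/42 = 1/2.
The tighter constraint is Forge's, so cooperation needs δ ≥ 1/2.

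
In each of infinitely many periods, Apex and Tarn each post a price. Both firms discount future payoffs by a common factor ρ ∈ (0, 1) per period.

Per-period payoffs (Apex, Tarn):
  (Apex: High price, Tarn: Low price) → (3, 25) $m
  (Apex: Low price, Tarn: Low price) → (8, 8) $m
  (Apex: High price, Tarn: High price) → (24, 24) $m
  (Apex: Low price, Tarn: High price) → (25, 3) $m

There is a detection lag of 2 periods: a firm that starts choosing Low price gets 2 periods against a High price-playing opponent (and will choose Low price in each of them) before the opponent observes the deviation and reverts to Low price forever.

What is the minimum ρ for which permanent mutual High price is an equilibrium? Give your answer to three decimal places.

0.243

A deviator earns 25 for 2 periods, then 8 forever; cooperating earns 24 forever. Multiplying the IC by (1−ρ):
24 ≥ 25(1−ρ^2) + 8ρ^2, so 17·ρ^2 ≥ 1 and ρ^2 ≥ 1/17.
ρ ≥ (1/17)^(1/2) ≈ 0.243.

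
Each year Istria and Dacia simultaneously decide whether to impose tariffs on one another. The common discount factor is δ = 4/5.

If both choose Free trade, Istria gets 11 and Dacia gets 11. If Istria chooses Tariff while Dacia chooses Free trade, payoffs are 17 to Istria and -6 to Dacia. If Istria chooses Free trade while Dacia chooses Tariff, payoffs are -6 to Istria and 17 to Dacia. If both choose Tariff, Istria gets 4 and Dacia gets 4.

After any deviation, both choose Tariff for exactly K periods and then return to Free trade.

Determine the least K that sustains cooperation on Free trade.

No profitable deviation requires (11−4)(δ+…+δ^K) ≥ 17−11, i.e. δ+…+δ^K ≥ 6/7 ≈ 0.8571.
With δ = 4/5, the partial sums are K=1: 0.8000, K=2: 1.4400.
K = 2 is the first length at which the sum reaches 0.8571.

2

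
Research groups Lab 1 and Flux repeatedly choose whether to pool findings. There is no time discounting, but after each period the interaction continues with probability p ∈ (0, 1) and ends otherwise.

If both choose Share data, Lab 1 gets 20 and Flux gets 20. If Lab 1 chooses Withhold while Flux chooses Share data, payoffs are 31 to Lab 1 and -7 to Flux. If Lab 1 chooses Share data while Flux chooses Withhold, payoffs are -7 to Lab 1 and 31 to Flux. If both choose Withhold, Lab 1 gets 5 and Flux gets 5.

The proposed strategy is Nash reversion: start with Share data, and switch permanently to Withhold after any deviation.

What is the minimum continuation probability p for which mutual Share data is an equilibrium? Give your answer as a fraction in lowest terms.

With no time discounting, the continuation probability p plays the role of the discount factor.
Grim-trigger IC: 20/(1−p) ≥ 31 + 5p/(1−p) ⇒ p ≥ (31−20)/(31−5) = 11/26.

11/26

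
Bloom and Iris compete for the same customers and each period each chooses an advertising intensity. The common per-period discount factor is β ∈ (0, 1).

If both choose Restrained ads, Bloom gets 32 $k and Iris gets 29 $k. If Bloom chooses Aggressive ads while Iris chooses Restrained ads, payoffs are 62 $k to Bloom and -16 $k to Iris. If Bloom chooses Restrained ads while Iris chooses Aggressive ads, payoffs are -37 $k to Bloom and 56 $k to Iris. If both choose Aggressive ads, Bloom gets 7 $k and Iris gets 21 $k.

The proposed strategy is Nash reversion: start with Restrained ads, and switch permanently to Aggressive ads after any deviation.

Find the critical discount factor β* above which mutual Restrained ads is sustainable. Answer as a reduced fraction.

27/35

For Bloom: deviation gain 62−32 = 30, per-period punishment loss 32−7 = 25. IC gives β ≥ 30/55 = 6/11.
For Iris: gain 27, loss 8 per period, so β ≥ 27/35.
The tighter constraint is Iris's, so cooperation needs β ≥ 27/35.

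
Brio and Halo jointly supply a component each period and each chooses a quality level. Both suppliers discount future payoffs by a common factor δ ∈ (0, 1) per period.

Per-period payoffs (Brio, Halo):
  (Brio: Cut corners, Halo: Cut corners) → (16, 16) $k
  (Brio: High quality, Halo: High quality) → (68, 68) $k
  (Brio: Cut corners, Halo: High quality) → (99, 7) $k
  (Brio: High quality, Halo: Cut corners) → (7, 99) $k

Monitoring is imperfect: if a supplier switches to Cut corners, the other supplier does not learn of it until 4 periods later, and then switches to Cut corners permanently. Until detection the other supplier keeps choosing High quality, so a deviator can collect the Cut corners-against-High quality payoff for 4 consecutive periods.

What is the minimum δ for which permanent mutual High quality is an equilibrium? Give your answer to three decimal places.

0.782

A deviator earns 99 for 4 periods, then 16 forever; cooperating earns 68 forever. Multiplying the IC by (1−δ):
68 ≥ 99(1−δ^4) + 16δ^4, so 83·δ^4 ≥ 31 and δ^4 ≥ 31/83.
δ ≥ (31/83)^(1/4) ≈ 0.782.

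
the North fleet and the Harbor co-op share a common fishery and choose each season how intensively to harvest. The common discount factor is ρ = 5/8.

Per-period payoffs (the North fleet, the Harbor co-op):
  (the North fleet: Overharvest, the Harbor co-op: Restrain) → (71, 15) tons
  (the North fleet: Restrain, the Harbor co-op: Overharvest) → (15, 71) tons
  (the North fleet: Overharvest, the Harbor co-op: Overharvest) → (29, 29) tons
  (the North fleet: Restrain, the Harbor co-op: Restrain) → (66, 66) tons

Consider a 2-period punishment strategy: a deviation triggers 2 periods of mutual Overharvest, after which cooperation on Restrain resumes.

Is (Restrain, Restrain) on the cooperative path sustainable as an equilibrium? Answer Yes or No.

Comparing payoff streams over the 3 periods until play realigns: cooperate → 66(1+ρ+…+ρ^2); deviate → 71 + 29(ρ+…+ρ^2).
Cooperation is sustained iff (66−29)(ρ+…+ρ^2) ≥ 71−66.
ρ+…+ρ^2 = 5/8·(1−(5/8)^2)/(1−5/8) = 1.0156, and (71−66)/(66−29) = 0.1351.
1.0156 ≥ 0.1351, so cooperation is sustainable.

Yes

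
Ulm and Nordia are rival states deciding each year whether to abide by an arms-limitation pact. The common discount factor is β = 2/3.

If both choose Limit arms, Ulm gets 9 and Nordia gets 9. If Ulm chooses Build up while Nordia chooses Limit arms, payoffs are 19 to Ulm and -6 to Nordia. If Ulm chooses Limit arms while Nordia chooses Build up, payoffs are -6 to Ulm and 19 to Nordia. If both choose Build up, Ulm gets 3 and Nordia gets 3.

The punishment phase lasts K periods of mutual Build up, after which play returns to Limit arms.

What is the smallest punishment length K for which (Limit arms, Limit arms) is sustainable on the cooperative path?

5

IC: β(1−β^K)/(1−β) ≥ (19−9)/(9−3) = 5/3.
With β = 2/3: need 1 − β^K ≥ 5/3·(1−2/3)/(2/3), i.e. β^K ≤ 0.1667.
Since (2/3)^4 = 0.1975 and (2/3)^5 = 0.1317, the smallest such K is 5.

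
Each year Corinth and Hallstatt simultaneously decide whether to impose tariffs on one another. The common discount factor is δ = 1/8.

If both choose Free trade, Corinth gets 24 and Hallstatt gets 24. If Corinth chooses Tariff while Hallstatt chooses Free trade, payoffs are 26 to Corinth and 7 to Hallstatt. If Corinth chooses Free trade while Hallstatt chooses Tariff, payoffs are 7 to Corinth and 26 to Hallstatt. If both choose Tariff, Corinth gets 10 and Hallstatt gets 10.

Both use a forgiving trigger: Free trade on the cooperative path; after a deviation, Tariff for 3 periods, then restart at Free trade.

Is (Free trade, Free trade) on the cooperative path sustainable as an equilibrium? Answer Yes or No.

No

IC: δ+…+δ^3 ≥ (26−24)/(24−10) = 1/7.
At δ = 1/8: partial sum = 0.1426 < 0.1429. Cooperation not sustainable.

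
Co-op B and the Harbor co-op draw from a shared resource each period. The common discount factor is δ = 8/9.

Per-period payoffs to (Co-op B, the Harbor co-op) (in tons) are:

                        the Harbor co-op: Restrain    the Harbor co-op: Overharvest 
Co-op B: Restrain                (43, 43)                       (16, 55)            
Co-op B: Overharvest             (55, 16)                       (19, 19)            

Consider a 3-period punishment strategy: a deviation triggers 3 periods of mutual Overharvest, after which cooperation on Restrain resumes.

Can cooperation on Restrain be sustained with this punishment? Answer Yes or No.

Comparing payoff streams over the 4 periods until play realigns: cooperate → 43(1+δ+…+δ^3); deviate → 55 + 19(δ+…+δ^3).
Cooperation is sustained iff (43−19)(δ+…+δ^3) ≥ 55−43.
δ+…+δ^3 = 8/9·(1−(8/9)^3)/(1−8/9) = 2.3813, and (55−43)/(43−19) = 0.5000.
2.3813 ≥ 0.5000, so cooperation is sustainable.

Yes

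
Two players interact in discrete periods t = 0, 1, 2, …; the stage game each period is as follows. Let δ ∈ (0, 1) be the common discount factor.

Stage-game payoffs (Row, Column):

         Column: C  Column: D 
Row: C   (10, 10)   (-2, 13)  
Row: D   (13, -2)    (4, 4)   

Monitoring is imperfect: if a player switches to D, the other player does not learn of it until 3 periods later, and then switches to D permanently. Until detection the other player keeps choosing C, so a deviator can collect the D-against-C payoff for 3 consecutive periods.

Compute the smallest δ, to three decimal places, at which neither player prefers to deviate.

0.693

Deviating for the 3 undetected periods gains 13−10 = 3 per period over cooperation, then loses 10−4 = 6 per period forever once punishment starts.
Gain: 3(1 + δ + … + δ^2); loss: 6·δ^3/(1−δ).
No profitable deviation ⇔ 3(1−δ^3) ≤ 6·δ^3, i.e. δ^3 ≥ 3/(3+6) = 1/3.
Hence δ ≥ (1/3)^(1/3) ≈ 0.693.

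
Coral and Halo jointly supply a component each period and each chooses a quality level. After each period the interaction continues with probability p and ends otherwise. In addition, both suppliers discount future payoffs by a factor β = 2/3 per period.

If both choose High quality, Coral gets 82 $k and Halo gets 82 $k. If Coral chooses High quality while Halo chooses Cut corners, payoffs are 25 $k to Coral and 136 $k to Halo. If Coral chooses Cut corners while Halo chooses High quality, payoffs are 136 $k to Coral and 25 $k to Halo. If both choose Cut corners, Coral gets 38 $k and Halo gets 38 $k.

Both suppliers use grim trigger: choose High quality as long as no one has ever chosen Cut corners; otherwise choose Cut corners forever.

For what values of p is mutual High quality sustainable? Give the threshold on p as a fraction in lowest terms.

81/98

With continuation probability p and discount β, the effective per-period discount factor is βp.
Grim-trigger IC: βp ≥ (136−82)/(136−38) = 27/49.
So p ≥ (27/49)/(2/3) = 81/98.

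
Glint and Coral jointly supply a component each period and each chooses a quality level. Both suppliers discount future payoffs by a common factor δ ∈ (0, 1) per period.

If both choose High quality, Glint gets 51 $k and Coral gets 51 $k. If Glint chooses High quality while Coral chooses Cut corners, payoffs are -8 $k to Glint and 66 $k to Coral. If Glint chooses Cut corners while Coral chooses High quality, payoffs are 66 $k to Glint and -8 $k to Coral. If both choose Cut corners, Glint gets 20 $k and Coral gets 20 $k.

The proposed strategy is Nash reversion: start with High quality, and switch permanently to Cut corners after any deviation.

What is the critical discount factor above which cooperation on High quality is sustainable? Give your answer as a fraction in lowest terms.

15/46

Under grim trigger the critical discount factor is (T−C)/(T−P) with T = 66, C = 51, P = 20.
δ* = (66−51)/(66−20) = 15/46.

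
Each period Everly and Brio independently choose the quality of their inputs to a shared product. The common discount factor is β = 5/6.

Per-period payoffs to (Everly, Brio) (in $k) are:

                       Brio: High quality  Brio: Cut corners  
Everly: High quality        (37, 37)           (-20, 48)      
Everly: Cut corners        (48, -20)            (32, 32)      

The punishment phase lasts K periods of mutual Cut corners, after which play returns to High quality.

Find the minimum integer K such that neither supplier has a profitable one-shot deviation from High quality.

IC: β(1−β^K)/(1−β) ≥ (48−37)/(37−32) = 11/5.
With β = 5/6: need 1 − β^K ≥ 11/5·(1−5/6)/(5/6), i.e. β^K ≤ 0.5600.
Since (5/6)^3 = 0.5787 and (5/6)^4 = 0.4823, the smallest such K is 4.

4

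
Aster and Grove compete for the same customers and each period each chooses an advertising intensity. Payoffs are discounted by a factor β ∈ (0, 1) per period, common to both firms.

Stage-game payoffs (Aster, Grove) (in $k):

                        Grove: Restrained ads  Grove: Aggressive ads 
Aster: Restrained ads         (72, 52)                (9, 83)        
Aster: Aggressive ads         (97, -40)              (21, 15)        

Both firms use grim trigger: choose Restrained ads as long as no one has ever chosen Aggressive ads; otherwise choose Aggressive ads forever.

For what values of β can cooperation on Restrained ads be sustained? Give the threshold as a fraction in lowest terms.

31/68

For Aster: deviation gain 97−72 = 25, per-period punishment loss 72−21 = 51. IC gives β ≥ 25/76.
For Grove: gain 31, loss 37 per period, so β ≥ 31/68.
The tighter constraint is Grove's, so cooperation needs β ≥ 31/68.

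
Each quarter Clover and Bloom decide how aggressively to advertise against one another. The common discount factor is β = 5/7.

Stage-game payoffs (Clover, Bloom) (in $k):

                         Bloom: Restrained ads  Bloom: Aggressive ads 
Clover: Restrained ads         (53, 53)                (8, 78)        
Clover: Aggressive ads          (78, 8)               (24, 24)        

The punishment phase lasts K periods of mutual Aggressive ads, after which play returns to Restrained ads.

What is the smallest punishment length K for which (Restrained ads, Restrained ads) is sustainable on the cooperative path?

IC: β(1−β^K)/(1−β) ≥ (78−53)/(53−24) = 25/29.
With β = 5/7: need 1 − β^K ≥ 25/29·(1−5/7)/(5/7), i.e. β^K ≤ 0.6552.
Since (5/7)^1 = 0.7143 and (5/7)^2 = 0.5102, the smallest such K is 2.

2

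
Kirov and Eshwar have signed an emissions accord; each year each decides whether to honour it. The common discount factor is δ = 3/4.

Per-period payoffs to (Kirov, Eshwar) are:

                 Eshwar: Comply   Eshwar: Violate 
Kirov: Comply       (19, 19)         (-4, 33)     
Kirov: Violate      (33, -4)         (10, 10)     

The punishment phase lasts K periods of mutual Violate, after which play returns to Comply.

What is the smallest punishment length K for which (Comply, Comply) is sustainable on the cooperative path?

3

Need Σ_{k=1}^{K} δ^k ≥ (33−19)/(19−10) = 1.5556 at δ = 3/4.
At K = 2 the sum is 1.3125 < 1.5556; at K = 3 it is 1.7344 ≥ 1.5556.
So the minimum punishment length is K = 3.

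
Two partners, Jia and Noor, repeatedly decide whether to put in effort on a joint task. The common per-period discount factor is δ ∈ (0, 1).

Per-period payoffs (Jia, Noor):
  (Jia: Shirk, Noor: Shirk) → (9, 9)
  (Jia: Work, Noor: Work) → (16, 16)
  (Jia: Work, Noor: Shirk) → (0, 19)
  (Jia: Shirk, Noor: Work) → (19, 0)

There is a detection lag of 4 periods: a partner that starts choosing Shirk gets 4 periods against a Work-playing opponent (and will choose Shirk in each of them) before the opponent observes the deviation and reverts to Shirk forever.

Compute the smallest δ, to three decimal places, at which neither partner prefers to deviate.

Deviating for the 4 undetected periods gains 19−16 = 3 per period over cooperation, then loses 16−9 = 7 per period forever once punishment starts.
Gain: 3(1 + δ + … + δ^3); loss: 7·δ^4/(1−δ).
No profitable deviation ⇔ 3(1−δ^4) ≤ 7·δ^4, i.e. δ^4 ≥ 3/(3+7) = 3/10.
Hence δ ≥ (3/10)^(1/4) ≈ 0.740.

0.740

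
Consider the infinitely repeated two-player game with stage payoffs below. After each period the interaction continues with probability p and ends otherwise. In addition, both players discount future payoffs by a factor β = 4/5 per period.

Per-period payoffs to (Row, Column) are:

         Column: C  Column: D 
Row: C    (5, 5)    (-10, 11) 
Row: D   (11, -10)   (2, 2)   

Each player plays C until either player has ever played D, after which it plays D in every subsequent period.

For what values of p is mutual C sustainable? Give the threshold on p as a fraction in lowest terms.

Expected continuation weight on next period's payoff is β·p = 4/5·p, which plays the role of the discount factor.
Cooperation requires 4/5·p ≥ (11−5)/(11−2) = 2/3, hence p ≥ 5/6.

5/6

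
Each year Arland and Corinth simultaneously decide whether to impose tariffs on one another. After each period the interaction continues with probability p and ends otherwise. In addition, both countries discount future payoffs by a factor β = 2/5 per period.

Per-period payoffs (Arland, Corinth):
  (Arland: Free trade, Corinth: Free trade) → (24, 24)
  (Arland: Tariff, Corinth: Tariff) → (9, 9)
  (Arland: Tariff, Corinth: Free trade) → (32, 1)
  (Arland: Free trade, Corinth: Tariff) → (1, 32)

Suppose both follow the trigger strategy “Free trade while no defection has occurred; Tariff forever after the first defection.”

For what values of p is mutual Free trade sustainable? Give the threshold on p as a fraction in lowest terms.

20/23

With continuation probability p and discount β, the effective per-period discount factor is βp.
Grim-trigger IC: βp ≥ (32−24)/(32−9) = 8/23.
So p ≥ (8/23)/(2/5) = 20/23.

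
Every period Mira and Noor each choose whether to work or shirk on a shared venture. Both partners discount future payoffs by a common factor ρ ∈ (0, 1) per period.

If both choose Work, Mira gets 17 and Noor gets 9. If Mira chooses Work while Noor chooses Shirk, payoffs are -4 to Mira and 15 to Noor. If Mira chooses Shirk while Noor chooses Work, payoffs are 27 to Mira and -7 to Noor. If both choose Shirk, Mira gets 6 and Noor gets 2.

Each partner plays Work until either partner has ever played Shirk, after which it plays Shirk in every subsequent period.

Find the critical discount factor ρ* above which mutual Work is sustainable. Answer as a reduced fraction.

Mira's threshold: (27−17)/(27−6) = 10/21.
Noor's threshold: (15−9)/(15−2) = 6/13.
10/21 > 6/13, so Mira binds and ρ* = 10/21.

10/21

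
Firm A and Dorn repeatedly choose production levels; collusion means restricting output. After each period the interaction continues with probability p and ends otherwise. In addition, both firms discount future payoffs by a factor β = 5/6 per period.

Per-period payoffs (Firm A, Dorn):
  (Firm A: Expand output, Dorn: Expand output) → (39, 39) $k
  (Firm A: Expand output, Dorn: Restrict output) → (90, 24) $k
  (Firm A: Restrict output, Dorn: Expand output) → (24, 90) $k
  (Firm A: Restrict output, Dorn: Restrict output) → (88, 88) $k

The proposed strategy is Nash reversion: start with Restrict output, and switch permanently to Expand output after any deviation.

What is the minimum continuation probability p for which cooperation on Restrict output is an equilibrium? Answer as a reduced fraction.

Expected continuation weight on next period's payoff is β·p = 5/6·p, which plays the role of the discount factor.
Cooperation requires 5/6·p ≥ (90−88)/(90−39) = 2/51, hence p ≥ 4/85.

4/85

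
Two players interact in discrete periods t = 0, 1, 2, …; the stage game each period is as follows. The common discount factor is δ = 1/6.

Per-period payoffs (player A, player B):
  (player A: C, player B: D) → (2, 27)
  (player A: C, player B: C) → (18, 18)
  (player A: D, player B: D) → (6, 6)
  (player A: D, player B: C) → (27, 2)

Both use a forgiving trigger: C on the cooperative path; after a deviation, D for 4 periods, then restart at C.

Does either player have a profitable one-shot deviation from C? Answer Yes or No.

Yes

Comparing payoff streams over the 5 periods until play realigns: cooperate → 18(1+δ+…+δ^4); deviate → 27 + 6(δ+…+δ^4).
Cooperation is sustained iff (18−6)(δ+…+δ^4) ≥ 27−18.
δ+…+δ^4 = 1/6·(1−(1/6)^4)/(1−1/6) = 0.1998, and (27−18)/(18−6) = 0.7500.
0.1998 < 0.7500, so cooperation is not sustainable.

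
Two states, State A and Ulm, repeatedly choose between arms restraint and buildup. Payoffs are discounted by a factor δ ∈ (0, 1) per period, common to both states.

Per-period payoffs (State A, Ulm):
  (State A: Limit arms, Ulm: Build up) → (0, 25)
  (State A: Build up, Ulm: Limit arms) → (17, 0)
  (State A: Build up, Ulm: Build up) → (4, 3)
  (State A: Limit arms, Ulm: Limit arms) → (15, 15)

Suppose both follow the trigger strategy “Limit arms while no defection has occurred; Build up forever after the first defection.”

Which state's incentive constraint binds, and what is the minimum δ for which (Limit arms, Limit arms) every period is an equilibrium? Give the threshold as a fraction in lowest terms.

For State A: deviation gain 17−15 = 2, per-period punishment loss 15−4 = 11. IC gives δ ≥ 2/13.
For Ulm: gain 10, loss 12 per period, so δ ≥ 10/22 = 5/11.
The tighter constraint is Ulm's, so cooperation needs δ ≥ 5/11.

Ulm; δ ≥ 5/11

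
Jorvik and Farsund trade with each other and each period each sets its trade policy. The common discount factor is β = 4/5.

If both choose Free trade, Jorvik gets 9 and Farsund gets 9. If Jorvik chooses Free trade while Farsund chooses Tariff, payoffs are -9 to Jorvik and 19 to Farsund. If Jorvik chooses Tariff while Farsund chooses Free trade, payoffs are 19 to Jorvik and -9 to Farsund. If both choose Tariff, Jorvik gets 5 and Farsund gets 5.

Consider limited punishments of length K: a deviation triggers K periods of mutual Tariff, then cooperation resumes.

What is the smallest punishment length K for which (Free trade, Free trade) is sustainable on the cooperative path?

5

Need Σ_{k=1}^{K} β^k ≥ (19−9)/(9−5) = 2.5000 at β = 4/5.
At K = 4 the sum is 2.3616 < 2.5000; at K = 5 it is 2.6893 ≥ 2.5000.
So the minimum punishment length is K = 5.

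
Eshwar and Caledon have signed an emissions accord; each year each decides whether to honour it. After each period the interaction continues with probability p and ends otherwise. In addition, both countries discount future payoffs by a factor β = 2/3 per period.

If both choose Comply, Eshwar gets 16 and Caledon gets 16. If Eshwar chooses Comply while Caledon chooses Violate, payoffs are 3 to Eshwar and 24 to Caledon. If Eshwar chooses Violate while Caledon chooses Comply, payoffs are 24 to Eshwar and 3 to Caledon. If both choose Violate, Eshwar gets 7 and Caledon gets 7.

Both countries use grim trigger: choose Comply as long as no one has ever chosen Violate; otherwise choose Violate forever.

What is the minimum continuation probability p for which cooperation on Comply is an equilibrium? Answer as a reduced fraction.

With continuation probability p and discount β, the effective per-period discount factor is βp.
Grim-trigger IC: βp ≥ (24−16)/(24−7) = 8/17.
So p ≥ (8/17)/(2/3) = 12/17.

12/17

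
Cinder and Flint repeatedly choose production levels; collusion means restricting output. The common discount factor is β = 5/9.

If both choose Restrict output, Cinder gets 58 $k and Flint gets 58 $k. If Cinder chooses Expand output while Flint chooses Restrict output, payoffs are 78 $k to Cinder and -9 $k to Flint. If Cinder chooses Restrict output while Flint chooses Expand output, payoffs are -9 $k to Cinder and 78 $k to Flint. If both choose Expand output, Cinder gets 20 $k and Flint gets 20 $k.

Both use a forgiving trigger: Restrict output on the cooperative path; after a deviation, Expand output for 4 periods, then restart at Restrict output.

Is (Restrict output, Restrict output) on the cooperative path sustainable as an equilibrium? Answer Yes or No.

A one-shot deviation gives 78 now, then 20 for 4 periods, then back to 58.
Gain from deviating: (78−58) today; loss: (58−20) in each of the next 4 periods.
No-deviation condition: (58−20)(β+…+β^4) ≥ 78−58, i.e. β+…+β^4 ≥ 10/19.
At β = 5/9: β+…+β^4 = 1.1309 ≥ 0.5263.
So cooperation is sustainable.

Yes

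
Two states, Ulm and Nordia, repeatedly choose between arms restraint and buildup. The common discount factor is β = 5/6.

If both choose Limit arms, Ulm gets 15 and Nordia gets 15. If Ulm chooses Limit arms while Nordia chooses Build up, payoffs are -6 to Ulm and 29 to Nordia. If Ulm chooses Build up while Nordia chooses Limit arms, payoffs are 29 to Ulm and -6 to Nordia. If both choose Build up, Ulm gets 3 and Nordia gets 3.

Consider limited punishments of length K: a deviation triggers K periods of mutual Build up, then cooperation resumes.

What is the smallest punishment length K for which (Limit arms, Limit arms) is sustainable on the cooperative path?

No profitable deviation requires (15−3)(β+…+β^K) ≥ 29−15, i.e. β+…+β^K ≥ 7/6 ≈ 1.1667.
With β = 5/6, the partial sums are K=1: 0.8333, K=2: 1.5278.
K = 2 is the first length at which the sum reaches 1.1667.

2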